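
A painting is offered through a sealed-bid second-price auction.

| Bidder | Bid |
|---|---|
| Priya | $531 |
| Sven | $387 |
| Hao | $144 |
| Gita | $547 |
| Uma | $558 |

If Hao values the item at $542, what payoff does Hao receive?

Highest bid: Uma at $558, so Uma wins.
Second-highest bid: Gita at $547 — that is the price the winner pays.
Hao did not win, so Hao pays nothing and receives nothing: payoff $0.

$0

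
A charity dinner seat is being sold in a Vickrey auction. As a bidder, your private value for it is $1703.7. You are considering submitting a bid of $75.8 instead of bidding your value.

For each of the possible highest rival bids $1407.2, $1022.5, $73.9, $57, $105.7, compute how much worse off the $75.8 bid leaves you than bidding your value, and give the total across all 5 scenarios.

The deviation costs you only when the competing bid falls strictly between $75.8 and $1703.7; elsewhere both bids give the same outcome.
$1407.2: truthful payoff $296.5, deviation payoff $0 → loss $296.5.
$1022.5: truthful payoff $681.2, deviation payoff $0 → loss $681.2.
$73.9: outcomes coincide → loss $0.
$57: outcomes coincide → loss $0.
$105.7: truthful payoff $1598, deviation payoff $0 → loss $1598.
Total loss = $296.5 + $681.2 + $1598 = $2575.7.
In a second-price auction your bid sets only whether you win, not what you pay, so bidding your true value is weakly dominant.

$2575.7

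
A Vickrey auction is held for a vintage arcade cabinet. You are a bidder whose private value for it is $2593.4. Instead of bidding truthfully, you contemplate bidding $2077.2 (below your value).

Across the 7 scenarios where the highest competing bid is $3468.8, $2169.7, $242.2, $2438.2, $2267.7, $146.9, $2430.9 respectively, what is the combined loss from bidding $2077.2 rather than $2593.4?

$1067.1

The deviation costs you only when the competing bid falls strictly between $2077.2 and $2593.4; elsewhere both bids give the same outcome.
$3468.8: outcomes coincide → loss $0.
$2169.7: truthful payoff $423.7, deviation payoff $0 → loss $423.7.
$242.2: outcomes coincide → loss $0.
$2438.2: truthful payoff $155.2, deviation payoff $0 → loss $155.2.
$2267.7: truthful payoff $325.7, deviation payoff $0 → loss $325.7.
$146.9: outcomes coincide → loss $0.
$2430.9: truthful payoff $162.5, deviation payoff $0 → loss $162.5.
Total loss = $423.7 + $155.2 + $325.7 + $162.5 = $1067.1.
Because the price is fixed by the runner-up's bid, deviating from your value can only change a good outcome into a bad one — never the reverse.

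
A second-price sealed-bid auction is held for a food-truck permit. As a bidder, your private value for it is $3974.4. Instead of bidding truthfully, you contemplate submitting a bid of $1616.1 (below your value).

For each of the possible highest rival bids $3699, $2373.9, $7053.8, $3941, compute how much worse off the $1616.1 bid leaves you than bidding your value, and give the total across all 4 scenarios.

The deviation costs you only when the competing bid falls strictly between $1616.1 and $3974.4; elsewhere both bids give the same outcome.
$3699: truthful payoff $275.4, deviation payoff $0 → loss $275.4.
$2373.9: truthful payoff $1600.5, deviation payoff $0 → loss $1600.5.
$7053.8: outcomes coincide → loss $0.
$3941: truthful payoff $33.4, deviation payoff $0 → loss $33.4.
Total loss = $275.4 + $1600.5 + $33.4 = $1909.3.
Because the price is fixed by the runner-up's bid, deviating from your value can only change a good outcome into a bad one — never the reverse.

$1909.3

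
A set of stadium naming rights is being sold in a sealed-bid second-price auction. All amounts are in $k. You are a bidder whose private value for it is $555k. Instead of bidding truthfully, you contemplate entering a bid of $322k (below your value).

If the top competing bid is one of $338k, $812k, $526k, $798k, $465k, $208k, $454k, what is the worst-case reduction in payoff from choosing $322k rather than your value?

$338k: truthful gives $217k, deviation gives $0k → loss $217k.
$812k: same outcome either way → loss $0k.
$526k: truthful gives $29k, deviation gives $0k → loss $29k.
$798k: same outcome either way → loss $0k.
$465k: truthful gives $90k, deviation gives $0k → loss $90k.
$208k: same outcome either way → loss $0k.
$454k: truthful gives $101k, deviation gives $0k → loss $101k.
Maximum loss: $217k.

$217k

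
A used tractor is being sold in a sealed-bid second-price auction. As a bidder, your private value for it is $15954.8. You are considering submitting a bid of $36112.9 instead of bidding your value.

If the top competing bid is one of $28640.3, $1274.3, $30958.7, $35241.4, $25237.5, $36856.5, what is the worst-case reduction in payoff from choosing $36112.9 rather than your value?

$28640.3: truthful gives $0, deviation gives −$12685.5 → loss $12685.5.
$1274.3: same outcome either way → loss $0.
$30958.7: truthful gives $0, deviation gives −$15003.9 → loss $15003.9.
$35241.4: truthful gives $0, deviation gives −$19286.6 → loss $19286.6.
$25237.5: truthful gives $0, deviation gives −$9282.7 → loss $9282.7.
$36856.5: same outcome either way → loss $0.
Maximum loss: $19286.6.

$19286.6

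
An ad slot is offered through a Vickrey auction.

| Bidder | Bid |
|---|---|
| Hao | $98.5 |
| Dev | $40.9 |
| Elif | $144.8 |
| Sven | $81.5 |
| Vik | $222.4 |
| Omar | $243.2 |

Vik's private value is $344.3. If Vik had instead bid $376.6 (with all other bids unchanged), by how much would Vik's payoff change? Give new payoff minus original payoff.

$101.1

The highest bid among the other bidders is $243.2; Vik's bid doesn't change that.
Original bid $222.4: Vik is not highest (top rival bid is $243.2); payoff $0.
Alternative bid $376.6: Vik is highest, pays the top rival bid $243.2; payoff $344.3 − $243.2 = $101.1.
Change in payoff = $101.1 − ($0) = $101.1.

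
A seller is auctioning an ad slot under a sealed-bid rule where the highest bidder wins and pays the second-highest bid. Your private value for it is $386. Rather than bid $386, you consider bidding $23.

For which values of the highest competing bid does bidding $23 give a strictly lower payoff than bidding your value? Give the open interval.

If the competing bid is below $23, both bids win at the same price — no difference.
If it is above $386, both bids lose — no difference.
If it lies strictly between $23 and $386, bidding your value wins at a price below your value (positive payoff) while bidding $23 loses (payoff 0).
So the deviation strictly hurts on the open interval ($23, $386).

($23, $386)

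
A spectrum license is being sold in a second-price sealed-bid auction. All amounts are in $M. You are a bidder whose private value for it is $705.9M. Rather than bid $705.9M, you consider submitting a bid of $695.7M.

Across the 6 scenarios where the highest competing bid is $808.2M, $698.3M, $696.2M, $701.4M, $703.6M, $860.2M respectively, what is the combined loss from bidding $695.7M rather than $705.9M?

The deviation costs you only when the competing bid falls strictly between $695.7M and $705.9M; elsewhere both bids give the same outcome.
$808.2M: outcomes coincide → loss $0M.
$698.3M: truthful payoff $7.6M, deviation payoff $0M → loss $7.6M.
$696.2M: truthful payoff $9.7M, deviation payoff $0M → loss $9.7M.
$701.4M: truthful payoff $4.5M, deviation payoff $0M → loss $4.5M.
$703.6M: truthful payoff $2.3M, deviation payoff $0M → loss $2.3M.
$860.2M: outcomes coincide → loss $0M.
Total loss = $7.6M + $9.7M + $4.5M + $2.3M = $24.1M.
Because the price is fixed by the runner-up's bid, deviating from your value can only change a good outcome into a bad one — never the reverse.

$24.1M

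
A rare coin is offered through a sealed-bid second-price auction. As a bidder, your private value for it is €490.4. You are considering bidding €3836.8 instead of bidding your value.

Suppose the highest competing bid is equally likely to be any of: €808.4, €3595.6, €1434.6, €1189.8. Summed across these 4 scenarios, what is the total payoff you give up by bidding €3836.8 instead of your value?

The deviation costs you only when the competing bid falls strictly between €490.4 and €3836.8; elsewhere both bids give the same outcome.
€808.4: truthful payoff €0, deviation payoff −€318 → loss €318.
€3595.6: truthful payoff €0, deviation payoff −€3105.2 → loss €3105.2.
€1434.6: truthful payoff €0, deviation payoff −€944.2 → loss €944.2.
€1189.8: truthful payoff €0, deviation payoff −€699.4 → loss €699.4.
Total loss = €318 + €3105.2 + €944.2 + €699.4 = €5066.8.

€5066.8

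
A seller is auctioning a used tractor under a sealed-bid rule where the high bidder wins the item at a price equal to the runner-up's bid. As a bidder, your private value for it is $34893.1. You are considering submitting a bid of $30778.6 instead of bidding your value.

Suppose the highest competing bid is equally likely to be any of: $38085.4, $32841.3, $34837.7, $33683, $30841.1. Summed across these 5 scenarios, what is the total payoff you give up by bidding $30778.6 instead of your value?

The deviation costs you only when the competing bid falls strictly between $30778.6 and $34893.1; elsewhere both bids give the same outcome.
$38085.4: outcomes coincide → loss $0.
$32841.3: truthful payoff $2051.8, deviation payoff $0 → loss $2051.8.
$34837.7: truthful payoff $55.4, deviation payoff $0 → loss $55.4.
$33683: truthful payoff $1210.1, deviation payoff $0 → loss $1210.1.
$30841.1: truthful payoff $4052, deviation payoff $0 → loss $4052.
Total loss = $2051.8 + $55.4 + $1210.1 + $4052 = $7369.3.

$7369.3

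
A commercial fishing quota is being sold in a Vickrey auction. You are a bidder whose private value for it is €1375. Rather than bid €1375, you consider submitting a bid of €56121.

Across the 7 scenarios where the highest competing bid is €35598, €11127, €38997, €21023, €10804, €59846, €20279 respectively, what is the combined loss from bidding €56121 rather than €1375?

€129578

The deviation costs you only when the competing bid falls strictly between €1375 and €56121; elsewhere both bids give the same outcome.
€35598: truthful payoff €0, deviation payoff −€34223 → loss €34223.
€11127: truthful payoff €0, deviation payoff −€9752 → loss €9752.
€38997: truthful payoff €0, deviation payoff −€37622 → loss €37622.
€21023: truthful payoff €0, deviation payoff −€19648 → loss €19648.
€10804: truthful payoff €0, deviation payoff −€9429 → loss €9429.
€59846: outcomes coincide → loss €0.
€20279: truthful payoff €0, deviation payoff −€18904 → loss €18904.
Total loss = €34223 + €9752 + €37622 + €19648 + €9429 + €18904 = €129578.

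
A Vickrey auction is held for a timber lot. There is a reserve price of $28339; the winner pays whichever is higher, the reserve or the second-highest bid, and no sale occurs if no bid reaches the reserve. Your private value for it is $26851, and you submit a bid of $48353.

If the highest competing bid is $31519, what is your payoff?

Your bid $48353 is the highest and exceeds the reserve.
Price = max(second-highest bid, reserve) = max($31519, $28339) = $31519.
Payoff = $26851 − $31519 = −$4668.

−$4668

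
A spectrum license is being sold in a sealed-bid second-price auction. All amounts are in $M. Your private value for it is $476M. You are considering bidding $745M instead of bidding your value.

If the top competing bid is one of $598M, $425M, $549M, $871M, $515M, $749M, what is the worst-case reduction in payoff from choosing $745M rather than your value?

$122M

$598M: truthful gives $0M, deviation gives −$122M → loss $122M.
$425M: same outcome either way → loss $0M.
$549M: truthful gives $0M, deviation gives −$73M → loss $73M.
$871M: same outcome either way → loss $0M.
$515M: truthful gives $0M, deviation gives −$39M → loss $39M.
$749M: same outcome either way → loss $0M.
Maximum loss: $122M.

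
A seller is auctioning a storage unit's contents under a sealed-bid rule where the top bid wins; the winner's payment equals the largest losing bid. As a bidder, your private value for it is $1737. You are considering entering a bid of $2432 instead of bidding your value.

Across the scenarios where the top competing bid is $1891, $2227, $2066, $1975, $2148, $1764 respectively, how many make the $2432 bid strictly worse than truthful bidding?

The deviation hurts exactly when the highest competing bid lies strictly between $1737 and $2432 — overbidding then wins at a price above your value.
$1891: inside the interval → strictly worse (loss $154).
$2227: inside the interval → strictly worse (loss $490).
$2066: inside the interval → strictly worse (loss $329).
$1975: inside the interval → strictly worse (loss $238).
$2148: inside the interval → strictly worse (loss $411).
$1764: inside the interval → strictly worse (loss $27).
Count: 6.

6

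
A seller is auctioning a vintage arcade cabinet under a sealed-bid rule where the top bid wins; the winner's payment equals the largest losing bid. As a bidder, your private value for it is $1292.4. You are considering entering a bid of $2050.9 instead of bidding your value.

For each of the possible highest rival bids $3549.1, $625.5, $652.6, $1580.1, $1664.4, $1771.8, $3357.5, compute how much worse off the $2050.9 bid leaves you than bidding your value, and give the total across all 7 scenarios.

$1139.1

The deviation costs you only when the competing bid falls strictly between $1292.4 and $2050.9; elsewhere both bids give the same outcome.
$3549.1: outcomes coincide → loss $0.
$625.5: outcomes coincide → loss $0.
$652.6: outcomes coincide → loss $0.
$1580.1: truthful payoff $0, deviation payoff −$287.7 → loss $287.7.
$1664.4: truthful payoff $0, deviation payoff −$372 → loss $372.
$1771.8: truthful payoff $0, deviation payoff −$479.4 → loss $479.4.
$3357.5: outcomes coincide → loss $0.
Total loss = $287.7 + $372 + $479.4 = $1139.1.
Truthful bidding weakly dominates here: raising your bid can only win items priced above your value, and lowering it can only forfeit items priced below.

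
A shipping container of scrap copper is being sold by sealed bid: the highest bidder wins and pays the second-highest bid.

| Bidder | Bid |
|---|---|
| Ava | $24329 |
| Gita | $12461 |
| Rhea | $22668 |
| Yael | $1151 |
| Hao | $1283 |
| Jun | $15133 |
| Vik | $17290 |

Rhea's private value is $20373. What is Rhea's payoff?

Highest bid: Ava at $24329, so Ava wins.
Second-highest bid: Rhea at $22668 — that is the price the winner pays.
Rhea did not win, so Rhea pays nothing and receives nothing: payoff $0.

$0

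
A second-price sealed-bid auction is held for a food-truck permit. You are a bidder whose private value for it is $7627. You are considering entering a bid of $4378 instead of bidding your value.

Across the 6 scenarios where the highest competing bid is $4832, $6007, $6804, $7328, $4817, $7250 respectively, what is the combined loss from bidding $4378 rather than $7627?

$8724

The deviation costs you only when the competing bid falls strictly between $4378 and $7627; elsewhere both bids give the same outcome.
$4832: truthful payoff $2795, deviation payoff $0 → loss $2795.
$6007: truthful payoff $1620, deviation payoff $0 → loss $1620.
$6804: truthful payoff $823, deviation payoff $0 → loss $823.
$7328: truthful payoff $299, deviation payoff $0 → loss $299.
$4817: truthful payoff $2810, deviation payoff $0 → loss $2810.
$7250: truthful payoff $377, deviation payoff $0 → loss $377.
Total loss = $2795 + $1620 + $823 + $299 + $2810 + $377 = $8724.
In a second-price auction your bid sets only whether you win, not what you pay, so bidding your true value is weakly dominant.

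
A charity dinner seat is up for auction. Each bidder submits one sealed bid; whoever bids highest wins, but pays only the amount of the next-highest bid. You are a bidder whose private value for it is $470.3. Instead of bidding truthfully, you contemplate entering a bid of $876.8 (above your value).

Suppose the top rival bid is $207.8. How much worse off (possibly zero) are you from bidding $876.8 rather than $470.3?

Bidding your value $470.3: you win (since $470.3 > $207.8) and pay $207.8. Payoff $262.5.
Bidding $876.8: you win and pay $207.8. Payoff $470.3 − $207.8 = $262.5.
Difference = $262.5 − $262.5 = $0; both bids lead to the same outcome because the competing bid is below both your value and your alternative bid.

$0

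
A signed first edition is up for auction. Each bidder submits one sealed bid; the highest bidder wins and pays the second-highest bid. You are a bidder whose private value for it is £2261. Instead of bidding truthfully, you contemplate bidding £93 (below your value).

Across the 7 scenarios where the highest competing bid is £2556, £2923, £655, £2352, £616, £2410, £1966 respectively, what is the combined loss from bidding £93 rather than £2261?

The deviation costs you only when the competing bid falls strictly between £93 and £2261; elsewhere both bids give the same outcome.
£2556: outcomes coincide → loss £0.
£2923: outcomes coincide → loss £0.
£655: truthful payoff £1606, deviation payoff £0 → loss £1606.
£2352: outcomes coincide → loss £0.
£616: truthful payoff £1645, deviation payoff £0 → loss £1645.
£2410: outcomes coincide → loss £0.
£1966: truthful payoff £295, deviation payoff £0 → loss £295.
Total loss = £1606 + £1645 + £295 = £3546.

£3546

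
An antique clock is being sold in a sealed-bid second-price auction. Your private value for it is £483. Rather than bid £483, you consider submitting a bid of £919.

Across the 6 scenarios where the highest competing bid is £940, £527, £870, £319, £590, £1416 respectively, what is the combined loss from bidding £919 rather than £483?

The deviation costs you only when the competing bid falls strictly between £483 and £919; elsewhere both bids give the same outcome.
£940: outcomes coincide → loss £0.
£527: truthful payoff £0, deviation payoff −£44 → loss £44.
£870: truthful payoff £0, deviation payoff −£387 → loss £387.
£319: outcomes coincide → loss £0.
£590: truthful payoff £0, deviation payoff −£107 → loss £107.
£1416: outcomes coincide → loss £0.
Total loss = £44 + £387 + £107 = £538.

£538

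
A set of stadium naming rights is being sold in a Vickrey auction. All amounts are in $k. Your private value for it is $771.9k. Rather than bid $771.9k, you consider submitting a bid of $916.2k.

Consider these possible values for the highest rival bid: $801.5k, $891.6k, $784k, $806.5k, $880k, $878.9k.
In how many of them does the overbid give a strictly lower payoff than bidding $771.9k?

The deviation hurts exactly when the highest competing bid lies strictly between $771.9k and $916.2k — overbidding then wins at a price above your value.
$801.5k: inside the interval → strictly worse (loss $29.6k).
$891.6k: inside the interval → strictly worse (loss $119.7k).
$784k: inside the interval → strictly worse (loss $12.1k).
$806.5k: inside the interval → strictly worse (loss $34.6k).
$880k: inside the interval → strictly worse (loss $108.1k).
$878.9k: inside the interval → strictly worse (loss $107k).
Count: 6.

6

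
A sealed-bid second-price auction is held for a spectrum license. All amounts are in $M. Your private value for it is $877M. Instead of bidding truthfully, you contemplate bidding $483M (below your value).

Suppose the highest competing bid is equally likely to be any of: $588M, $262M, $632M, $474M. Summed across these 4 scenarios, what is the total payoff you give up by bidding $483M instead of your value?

$534M

The deviation costs you only when the competing bid falls strictly between $483M and $877M; elsewhere both bids give the same outcome.
$588M: truthful payoff $289M, deviation payoff $0M → loss $289M.
$262M: outcomes coincide → loss $0M.
$632M: truthful payoff $245M, deviation payoff $0M → loss $245M.
$474M: outcomes coincide → loss $0M.
Total loss = $289M + $245M = $534M.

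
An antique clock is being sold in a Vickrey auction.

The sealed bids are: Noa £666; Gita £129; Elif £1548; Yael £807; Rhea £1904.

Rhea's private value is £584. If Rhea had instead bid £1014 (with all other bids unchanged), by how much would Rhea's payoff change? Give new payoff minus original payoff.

The highest bid among the other bidders is £1548; Rhea's bid doesn't change that.
Original bid £1904: Rhea is highest, pays the top rival bid £1548; payoff £584 − £1548 = −£964.
Alternative bid £1014: Rhea is not highest (top rival bid is £1548); payoff £0.
Change in payoff = £0 − (−£964) = £964.

£964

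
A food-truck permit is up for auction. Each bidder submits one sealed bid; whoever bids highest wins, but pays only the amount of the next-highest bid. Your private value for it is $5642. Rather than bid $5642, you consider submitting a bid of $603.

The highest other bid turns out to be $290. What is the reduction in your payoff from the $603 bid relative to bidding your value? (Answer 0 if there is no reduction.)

$0

Bidding your value $5642: you win (since $5642 > $290) and pay $290. Payoff $5352.
Bidding $603: you win and pay $290. Payoff $5642 − $290 = $5352.
Difference = $5352 − $5352 = $0; both bids lead to the same outcome because the competing bid is below both your value and your alternative bid.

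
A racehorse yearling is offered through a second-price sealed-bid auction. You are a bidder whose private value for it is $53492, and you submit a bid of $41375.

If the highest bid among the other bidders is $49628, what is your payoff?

Your bid $41375 is below the highest competing bid $49628, so you lose.
A losing bidder pays nothing and receives nothing: payoff = $0.

$0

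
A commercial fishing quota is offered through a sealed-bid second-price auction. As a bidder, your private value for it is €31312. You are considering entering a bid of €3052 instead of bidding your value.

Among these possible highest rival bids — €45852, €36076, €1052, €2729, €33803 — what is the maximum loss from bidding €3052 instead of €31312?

€45852: same outcome either way → loss €0.
€36076: same outcome either way → loss €0.
€1052: same outcome either way → loss €0.
€2729: same outcome either way → loss €0.
€33803: same outcome either way → loss €0.
Maximum loss: €0.

€0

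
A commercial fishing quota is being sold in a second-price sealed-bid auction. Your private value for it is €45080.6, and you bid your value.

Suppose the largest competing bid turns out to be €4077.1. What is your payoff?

Your bid €45080.6 exceeds the highest competing bid €4077.1, so you win.
In a second-price auction the winner pays the second-highest bid, €4077.1.
Payoff = value − price = €45080.6 − €4077.1 = €41003.5.

€41003.5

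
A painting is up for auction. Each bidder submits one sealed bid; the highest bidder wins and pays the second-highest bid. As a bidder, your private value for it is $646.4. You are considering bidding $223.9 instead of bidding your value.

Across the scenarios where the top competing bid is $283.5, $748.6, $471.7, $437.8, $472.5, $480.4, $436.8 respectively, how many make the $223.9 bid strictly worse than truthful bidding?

The deviation hurts exactly when the highest competing bid lies strictly between $223.9 and $646.4 — underbidding then forfeits a profitable win.
$283.5: inside the interval → strictly worse (loss $362.9).
$748.6: above both → same outcome either way.
$471.7: inside the interval → strictly worse (loss $174.7).
$437.8: inside the interval → strictly worse (loss $208.6).
$472.5: inside the interval → strictly worse (loss $173.9).
$480.4: inside the interval → strictly worse (loss $166).
$436.8: inside the interval → strictly worse (loss $209.6).
Count: 6.

6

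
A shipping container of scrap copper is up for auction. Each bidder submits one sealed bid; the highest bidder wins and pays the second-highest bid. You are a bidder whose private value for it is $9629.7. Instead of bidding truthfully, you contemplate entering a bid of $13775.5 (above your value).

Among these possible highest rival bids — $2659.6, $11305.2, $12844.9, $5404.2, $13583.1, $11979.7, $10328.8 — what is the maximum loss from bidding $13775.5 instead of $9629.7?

$2659.6: same outcome either way → loss $0.
$11305.2: truthful gives $0, deviation gives −$1675.5 → loss $1675.5.
$12844.9: truthful gives $0, deviation gives −$3215.2 → loss $3215.2.
$5404.2: same outcome either way → loss $0.
$13583.1: truthful gives $0, deviation gives −$3953.4 → loss $3953.4.
$11979.7: truthful gives $0, deviation gives −$2350 → loss $2350.
$10328.8: truthful gives $0, deviation gives −$699.1 → loss $699.1.
Maximum loss: $3953.4.

$3953.4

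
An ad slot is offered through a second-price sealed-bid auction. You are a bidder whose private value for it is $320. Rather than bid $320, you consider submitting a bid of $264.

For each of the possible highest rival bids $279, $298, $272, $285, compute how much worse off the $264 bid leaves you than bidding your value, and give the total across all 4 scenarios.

The deviation costs you only when the competing bid falls strictly between $264 and $320; elsewhere both bids give the same outcome.
$279: truthful payoff $41, deviation payoff $0 → loss $41.
$298: truthful payoff $22, deviation payoff $0 → loss $22.
$272: truthful payoff $48, deviation payoff $0 → loss $48.
$285: truthful payoff $35, deviation payoff $0 → loss $35.
Total loss = $41 + $22 + $48 + $35 = $146.

$146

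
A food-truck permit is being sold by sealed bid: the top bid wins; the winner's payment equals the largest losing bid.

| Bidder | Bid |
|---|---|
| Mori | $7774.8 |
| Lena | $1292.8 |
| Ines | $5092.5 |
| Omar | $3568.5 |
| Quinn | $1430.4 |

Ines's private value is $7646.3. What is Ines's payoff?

$0

Highest bid: Mori at $7774.8, so Mori wins.
Second-highest bid: Ines at $5092.5 — that is the price the winner pays.
Ines did not win, so Ines pays nothing and receives nothing: payoff $0.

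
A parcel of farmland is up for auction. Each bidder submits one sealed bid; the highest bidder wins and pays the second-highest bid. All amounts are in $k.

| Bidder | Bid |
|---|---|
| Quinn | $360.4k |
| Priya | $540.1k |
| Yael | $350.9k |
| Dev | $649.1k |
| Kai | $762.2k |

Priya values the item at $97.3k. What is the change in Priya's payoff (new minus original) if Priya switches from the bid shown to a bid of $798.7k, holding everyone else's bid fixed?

The highest bid among the other bidders is $762.2k; Priya's bid doesn't change that.
Original bid $540.1k: Priya is not highest (top rival bid is $762.2k); payoff $0k.
Alternative bid $798.7k: Priya is highest, pays the top rival bid $762.2k; payoff $97.3k − $762.2k = −$664.9k.
Change in payoff = −$664.9k − ($0k) = −$664.9k.

−$664.9k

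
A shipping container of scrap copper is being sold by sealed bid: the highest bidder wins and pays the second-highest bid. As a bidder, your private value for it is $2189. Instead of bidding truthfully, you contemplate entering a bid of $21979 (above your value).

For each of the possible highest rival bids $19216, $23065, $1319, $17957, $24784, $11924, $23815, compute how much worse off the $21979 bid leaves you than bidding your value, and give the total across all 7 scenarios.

$42530

The deviation costs you only when the competing bid falls strictly between $2189 and $21979; elsewhere both bids give the same outcome.
$19216: truthful payoff $0, deviation payoff −$17027 → loss $17027.
$23065: outcomes coincide → loss $0.
$1319: outcomes coincide → loss $0.
$17957: truthful payoff $0, deviation payoff −$15768 → loss $15768.
$24784: outcomes coincide → loss $0.
$11924: truthful payoff $0, deviation payoff −$9735 → loss $9735.
$23815: outcomes coincide → loss $0.
Total loss = $17027 + $15768 + $9735 = $42530.
Because the price is fixed by the runner-up's bid, deviating from your value can only change a good outcome into a bad one — never the reverse.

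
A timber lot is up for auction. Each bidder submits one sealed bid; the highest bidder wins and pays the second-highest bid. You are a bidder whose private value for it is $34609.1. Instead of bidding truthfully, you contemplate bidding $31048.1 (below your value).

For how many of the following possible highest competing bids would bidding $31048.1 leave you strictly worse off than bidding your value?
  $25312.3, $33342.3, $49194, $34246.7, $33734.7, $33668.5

4

The deviation hurts exactly when the highest competing bid lies strictly between $31048.1 and $34609.1 — underbidding then forfeits a profitable win.
$25312.3: below both → same outcome either way.
$33342.3: inside the interval → strictly worse (loss $1266.8).
$49194: above both → same outcome either way.
$34246.7: inside the interval → strictly worse (loss $362.4).
$33734.7: inside the interval → strictly worse (loss $874.4).
$33668.5: inside the interval → strictly worse (loss $940.6).
Count: 4.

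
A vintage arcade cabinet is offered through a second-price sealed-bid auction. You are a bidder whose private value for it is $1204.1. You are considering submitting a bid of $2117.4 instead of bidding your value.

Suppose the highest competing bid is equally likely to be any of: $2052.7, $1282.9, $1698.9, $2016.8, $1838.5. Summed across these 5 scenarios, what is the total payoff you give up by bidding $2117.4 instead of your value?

$2869.3

The deviation costs you only when the competing bid falls strictly between $1204.1 and $2117.4; elsewhere both bids give the same outcome.
$2052.7: truthful payoff $0, deviation payoff −$848.6 → loss $848.6.
$1282.9: truthful payoff $0, deviation payoff −$78.8 → loss $78.8.
$1698.9: truthful payoff $0, deviation payoff −$494.8 → loss $494.8.
$2016.8: truthful payoff $0, deviation payoff −$812.7 → loss $812.7.
$1838.5: truthful payoff $0, deviation payoff −$634.4 → loss $634.4.
Total loss = $848.6 + $78.8 + $494.8 + $812.7 + $634.4 = $2869.3.
In a second-price auction your bid sets only whether you win, not what you pay, so bidding your true value is weakly dominant.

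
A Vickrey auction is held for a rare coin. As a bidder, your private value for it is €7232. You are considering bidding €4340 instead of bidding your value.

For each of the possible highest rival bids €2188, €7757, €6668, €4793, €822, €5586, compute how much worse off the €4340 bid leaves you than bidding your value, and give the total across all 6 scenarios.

The deviation costs you only when the competing bid falls strictly between €4340 and €7232; elsewhere both bids give the same outcome.
€2188: outcomes coincide → loss €0.
€7757: outcomes coincide → loss €0.
€6668: truthful payoff €564, deviation payoff €0 → loss €564.
€4793: truthful payoff €2439, deviation payoff €0 → loss €2439.
€822: outcomes coincide → loss €0.
€5586: truthful payoff €1646, deviation payoff €0 → loss €1646.
Total loss = €564 + €2439 + €1646 = €4649.
Truthful bidding weakly dominates here: raising your bid can only win items priced above your value, and lowering it can only forfeit items priced below.

€4649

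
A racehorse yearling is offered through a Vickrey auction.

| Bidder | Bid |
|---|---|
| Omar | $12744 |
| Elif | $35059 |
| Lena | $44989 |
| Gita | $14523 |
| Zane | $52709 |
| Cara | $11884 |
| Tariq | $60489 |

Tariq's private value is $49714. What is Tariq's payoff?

Highest bid: Tariq at $60489, so Tariq wins.
Second-highest bid: Zane at $52709 — that is the price the winner pays.
Tariq's payoff = value − price = $49714 − $52709 = −$2995.

−$2995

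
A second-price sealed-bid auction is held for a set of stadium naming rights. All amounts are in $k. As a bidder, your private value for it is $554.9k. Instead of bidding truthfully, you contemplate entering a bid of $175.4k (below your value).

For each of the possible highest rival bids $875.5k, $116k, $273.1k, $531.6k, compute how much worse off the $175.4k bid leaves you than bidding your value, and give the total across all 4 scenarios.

$305.1k

The deviation costs you only when the competing bid falls strictly between $175.4k and $554.9k; elsewhere both bids give the same outcome.
$875.5k: outcomes coincide → loss $0k.
$116k: outcomes coincide → loss $0k.
$273.1k: truthful payoff $281.8k, deviation payoff $0k → loss $281.8k.
$531.6k: truthful payoff $23.3k, deviation payoff $0k → loss $23.3k.
Total loss = $281.8k + $23.3k = $305.1k.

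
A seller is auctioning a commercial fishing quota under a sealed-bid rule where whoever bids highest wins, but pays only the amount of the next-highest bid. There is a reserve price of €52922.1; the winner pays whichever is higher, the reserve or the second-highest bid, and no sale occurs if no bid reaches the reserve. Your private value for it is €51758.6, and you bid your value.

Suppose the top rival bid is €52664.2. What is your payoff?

€0

Your bid €51758.6 is below the highest competing bid €52664.2, so you lose. Payoff €0.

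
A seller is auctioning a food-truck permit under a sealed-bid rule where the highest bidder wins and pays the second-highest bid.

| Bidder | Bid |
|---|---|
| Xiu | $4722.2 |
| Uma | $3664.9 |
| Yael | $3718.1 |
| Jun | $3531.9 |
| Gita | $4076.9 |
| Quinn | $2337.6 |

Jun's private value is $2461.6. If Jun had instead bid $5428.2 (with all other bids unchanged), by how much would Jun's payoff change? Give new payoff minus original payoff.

−$2260.6

The highest bid among the other bidders is $4722.2; Jun's bid doesn't change that.
Original bid $3531.9: Jun is not highest (top rival bid is $4722.2); payoff $0.
Alternative bid $5428.2: Jun is highest, pays the top rival bid $4722.2; payoff $2461.6 − $4722.2 = −$2260.6.
Change in payoff = −$2260.6 − ($0) = −$2260.6.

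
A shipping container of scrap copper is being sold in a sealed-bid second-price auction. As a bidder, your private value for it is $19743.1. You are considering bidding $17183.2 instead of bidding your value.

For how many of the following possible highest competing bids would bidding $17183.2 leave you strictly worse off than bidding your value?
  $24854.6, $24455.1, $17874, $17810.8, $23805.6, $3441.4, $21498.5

2

The deviation hurts exactly when the highest competing bid lies strictly between $17183.2 and $19743.1 — underbidding then forfeits a profitable win.
$24854.6: above both → same outcome either way.
$24455.1: above both → same outcome either way.
$17874: inside the interval → strictly worse (loss $1869.1).
$17810.8: inside the interval → strictly worse (loss $1932.3).
$23805.6: above both → same outcome either way.
$3441.4: below both → same outcome either way.
$21498.5: above both → same outcome either way.
Count: 2.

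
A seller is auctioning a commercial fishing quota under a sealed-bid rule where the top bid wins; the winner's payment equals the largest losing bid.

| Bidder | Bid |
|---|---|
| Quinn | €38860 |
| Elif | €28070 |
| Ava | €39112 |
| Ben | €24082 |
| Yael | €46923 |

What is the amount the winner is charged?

Highest bid: Yael at €46923, so Yael wins.
Second-highest bid: Ava at €39112 — that is the price the winner pays.

€39112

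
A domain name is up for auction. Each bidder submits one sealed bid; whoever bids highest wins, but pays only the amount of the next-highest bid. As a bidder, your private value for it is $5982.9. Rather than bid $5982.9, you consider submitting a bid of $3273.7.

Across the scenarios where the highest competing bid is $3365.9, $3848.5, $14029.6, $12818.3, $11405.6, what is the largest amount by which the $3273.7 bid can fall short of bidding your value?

$3365.9: truthful gives $2617, deviation gives $0 → loss $2617.
$3848.5: truthful gives $2134.4, deviation gives $0 → loss $2134.4.
$14029.6: same outcome either way → loss $0.
$12818.3: same outcome either way → loss $0.
$11405.6: same outcome either way → loss $0.
Maximum loss: $2617.

$2617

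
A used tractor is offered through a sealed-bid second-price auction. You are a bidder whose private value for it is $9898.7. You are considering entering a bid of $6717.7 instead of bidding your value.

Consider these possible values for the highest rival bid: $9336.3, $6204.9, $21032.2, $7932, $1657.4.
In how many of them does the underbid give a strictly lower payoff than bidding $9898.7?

2

The deviation hurts exactly when the highest competing bid lies strictly between $6717.7 and $9898.7 — underbidding then forfeits a profitable win.
$9336.3: inside the interval → strictly worse (loss $562.4).
$6204.9: below both → same outcome either way.
$21032.2: above both → same outcome either way.
$7932: inside the interval → strictly worse (loss $1966.7).
$1657.4: below both → same outcome either way.
Count: 2.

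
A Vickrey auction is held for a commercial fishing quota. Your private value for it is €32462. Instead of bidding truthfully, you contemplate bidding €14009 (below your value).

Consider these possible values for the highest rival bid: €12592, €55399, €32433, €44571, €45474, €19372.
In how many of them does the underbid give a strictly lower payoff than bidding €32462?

2

The deviation hurts exactly when the highest competing bid lies strictly between €14009 and €32462 — underbidding then forfeits a profitable win.
€12592: below both → same outcome either way.
€55399: above both → same outcome either way.
€32433: inside the interval → strictly worse (loss €29).
€44571: above both → same outcome either way.
€45474: above both → same outcome either way.
€19372: inside the interval → strictly worse (loss €13090).
Count: 2.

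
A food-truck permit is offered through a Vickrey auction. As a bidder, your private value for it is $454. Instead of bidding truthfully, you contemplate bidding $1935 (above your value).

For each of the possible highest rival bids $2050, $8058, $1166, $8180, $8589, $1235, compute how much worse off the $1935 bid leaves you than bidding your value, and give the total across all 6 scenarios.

$1493

The deviation costs you only when the competing bid falls strictly between $454 and $1935; elsewhere both bids give the same outcome.
$2050: outcomes coincide → loss $0.
$8058: outcomes coincide → loss $0.
$1166: truthful payoff $0, deviation payoff −$712 → loss $712.
$8180: outcomes coincide → loss $0.
$8589: outcomes coincide → loss $0.
$1235: truthful payoff $0, deviation payoff −$781 → loss $781.
Total loss = $712 + $781 = $1493.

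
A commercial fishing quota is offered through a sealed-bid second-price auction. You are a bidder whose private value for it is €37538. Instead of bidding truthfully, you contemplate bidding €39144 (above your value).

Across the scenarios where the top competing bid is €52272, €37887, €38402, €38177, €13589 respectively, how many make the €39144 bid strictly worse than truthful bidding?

3

The deviation hurts exactly when the highest competing bid lies strictly between €37538 and €39144 — overbidding then wins at a price above your value.
€52272: above both → same outcome either way.
€37887: inside the interval → strictly worse (loss €349).
€38402: inside the interval → strictly worse (loss €864).
€38177: inside the interval → strictly worse (loss €639).
€13589: below both → same outcome either way.
Count: 3.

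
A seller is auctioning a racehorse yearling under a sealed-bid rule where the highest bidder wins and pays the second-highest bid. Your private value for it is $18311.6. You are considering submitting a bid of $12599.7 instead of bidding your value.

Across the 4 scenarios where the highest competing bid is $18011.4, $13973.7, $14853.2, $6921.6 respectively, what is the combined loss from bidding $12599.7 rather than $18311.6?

$8096.5

The deviation costs you only when the competing bid falls strictly between $12599.7 and $18311.6; elsewhere both bids give the same outcome.
$18011.4: truthful payoff $300.2, deviation payoff $0 → loss $300.2.
$13973.7: truthful payoff $4337.9, deviation payoff $0 → loss $4337.9.
$14853.2: truthful payoff $3458.4, deviation payoff $0 → loss $3458.4.
$6921.6: outcomes coincide → loss $0.
Total loss = $300.2 + $4337.9 + $3458.4 = $8096.5.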